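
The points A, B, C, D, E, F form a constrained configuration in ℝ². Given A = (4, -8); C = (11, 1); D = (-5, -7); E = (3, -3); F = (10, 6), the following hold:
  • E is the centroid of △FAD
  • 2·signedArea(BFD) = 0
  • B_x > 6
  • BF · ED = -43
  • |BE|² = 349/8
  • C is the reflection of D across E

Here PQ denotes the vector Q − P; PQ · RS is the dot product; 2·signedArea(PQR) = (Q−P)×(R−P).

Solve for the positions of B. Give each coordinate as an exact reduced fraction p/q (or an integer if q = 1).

1. B_x = 25/4  [2·signedArea(BFD) = 0 ∩ BF · ED = -43]
2. B_y = 11/4  [2·signedArea(BFD) = 0 ∩ BF · ED = -43]
   → B = (25/4, 11/4)

B = (25/4, 11/4)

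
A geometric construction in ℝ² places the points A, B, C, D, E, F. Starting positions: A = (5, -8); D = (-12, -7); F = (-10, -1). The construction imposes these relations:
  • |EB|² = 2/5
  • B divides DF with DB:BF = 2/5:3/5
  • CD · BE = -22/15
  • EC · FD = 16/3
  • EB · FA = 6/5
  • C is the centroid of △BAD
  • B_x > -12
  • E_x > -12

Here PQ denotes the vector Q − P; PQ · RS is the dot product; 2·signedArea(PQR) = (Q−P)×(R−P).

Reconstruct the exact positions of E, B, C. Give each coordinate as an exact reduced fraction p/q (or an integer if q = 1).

B = (-56/5, -23/5)
C = (-91/15, -98/15)
E = (-11, -4)

1. B_x = -56/5  [B divides DF with DB:BF = 2/5:3/5]
2. B_y = -23/5  [B divides DF with DB:BF = 2/5:3/5]
   → B = (-56/5, -23/5)
3. C_x = -91/15  [C is the centroid of △BAD]
4. C_y = -98/15  [C is the centroid of △BAD]
   → C = (-91/15, -98/15)
5. E_x = -11  [EC · FD = 16/3 ∩ EB · FA = 6/5]
6. E_y = -4  [EC · FD = 16/3 ∩ EB · FA = 6/5]
   → E = (-11, -4)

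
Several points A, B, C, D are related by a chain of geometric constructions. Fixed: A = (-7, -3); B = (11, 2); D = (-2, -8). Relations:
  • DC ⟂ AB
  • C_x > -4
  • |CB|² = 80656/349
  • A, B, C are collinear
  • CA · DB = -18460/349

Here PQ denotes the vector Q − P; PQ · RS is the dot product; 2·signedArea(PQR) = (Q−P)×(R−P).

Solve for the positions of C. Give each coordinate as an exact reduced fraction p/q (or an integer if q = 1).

C = (-1273/349, -722/349)

1. C_x = -1273/349  [A, B, C are collinear ∩ DC ⟂ AB]
2. C_y = -722/349  [A, B, C are collinear ∩ DC ⟂ AB]
   → C = (-1273/349, -722/349)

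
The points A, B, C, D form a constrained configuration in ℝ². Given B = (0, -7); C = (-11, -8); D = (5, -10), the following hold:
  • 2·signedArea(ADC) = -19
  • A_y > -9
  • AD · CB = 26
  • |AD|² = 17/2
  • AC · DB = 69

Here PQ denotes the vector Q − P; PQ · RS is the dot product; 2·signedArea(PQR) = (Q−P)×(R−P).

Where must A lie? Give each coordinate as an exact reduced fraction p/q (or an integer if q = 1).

1. A_x = 5/2  [AD · CB = 26 ∩ 2·signedArea(ADC) = -19]
2. A_y = -17/2  [AD · CB = 26 ∩ 2·signedArea(ADC) = -19]
   → A = (5/2, -17/2)

A = (5/2, -17/2)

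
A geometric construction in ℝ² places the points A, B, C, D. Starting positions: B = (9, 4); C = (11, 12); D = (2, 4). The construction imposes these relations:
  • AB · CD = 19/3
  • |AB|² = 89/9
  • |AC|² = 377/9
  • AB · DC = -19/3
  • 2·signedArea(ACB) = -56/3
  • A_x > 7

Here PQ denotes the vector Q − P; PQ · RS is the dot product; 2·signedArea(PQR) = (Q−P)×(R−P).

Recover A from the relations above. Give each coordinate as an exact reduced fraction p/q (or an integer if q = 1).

A = (22/3, 20/3)

1. A_x = 22/3  [2·signedArea(ACB) = -56/3 ∩ AB · CD = 19/3]
2. A_y = 20/3  [2·signedArea(ACB) = -56/3 ∩ AB · CD = 19/3]
   → A = (22/3, 20/3)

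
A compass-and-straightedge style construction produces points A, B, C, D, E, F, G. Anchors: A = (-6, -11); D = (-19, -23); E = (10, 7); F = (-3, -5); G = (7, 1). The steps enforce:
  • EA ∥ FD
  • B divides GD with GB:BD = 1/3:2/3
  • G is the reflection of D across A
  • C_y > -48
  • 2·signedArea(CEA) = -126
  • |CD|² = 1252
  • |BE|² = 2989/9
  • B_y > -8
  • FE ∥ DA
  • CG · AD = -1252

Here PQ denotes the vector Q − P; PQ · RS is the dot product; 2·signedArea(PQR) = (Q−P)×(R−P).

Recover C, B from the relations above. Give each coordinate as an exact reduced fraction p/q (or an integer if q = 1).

1. C_x = -45  [2·signedArea(CEA) = -126 ∩ CG · AD = -1252]
2. C_y = -47  [2·signedArea(CEA) = -126 ∩ CG · AD = -1252]
   → C = (-45, -47)
3. B_x = -5/3  [B divides GD with GB:BD = 1/3:2/3]
4. B_y = -7  [B divides GD with GB:BD = 1/3:2/3]
   → B = (-5/3, -7)

B = (-5/3, -7)
C = (-45, -47)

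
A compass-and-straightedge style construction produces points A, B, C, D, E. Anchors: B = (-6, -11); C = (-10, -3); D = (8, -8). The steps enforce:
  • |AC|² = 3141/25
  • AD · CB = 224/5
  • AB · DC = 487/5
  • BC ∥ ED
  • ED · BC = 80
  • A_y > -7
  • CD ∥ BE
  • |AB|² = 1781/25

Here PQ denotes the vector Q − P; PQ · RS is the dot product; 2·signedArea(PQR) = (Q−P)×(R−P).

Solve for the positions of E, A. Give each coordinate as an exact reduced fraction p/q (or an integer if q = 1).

1. E_x = 12  [BC ∥ ED ∩ CD ∥ BE]
2. E_y = -16  [BC ∥ ED ∩ CD ∥ BE]
   → E = (12, -16)
3. A_x = 4/5  [AD · CB = 224/5 ∩ AB · DC = 487/5]
4. A_y = -6  [AD · CB = 224/5 ∩ AB · DC = 487/5]
   → A = (4/5, -6)

A = (4/5, -6)
E = (12, -16)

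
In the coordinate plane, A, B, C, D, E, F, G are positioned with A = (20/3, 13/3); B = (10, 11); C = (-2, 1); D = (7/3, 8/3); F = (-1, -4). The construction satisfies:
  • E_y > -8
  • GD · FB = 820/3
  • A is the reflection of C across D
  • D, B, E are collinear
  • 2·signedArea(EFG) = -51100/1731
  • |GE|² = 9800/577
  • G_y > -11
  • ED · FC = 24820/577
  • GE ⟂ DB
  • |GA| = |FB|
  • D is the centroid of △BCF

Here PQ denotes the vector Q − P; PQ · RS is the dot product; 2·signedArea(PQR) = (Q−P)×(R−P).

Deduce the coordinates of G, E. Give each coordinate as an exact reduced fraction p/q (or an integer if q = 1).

1. E_x = -12751/1731  [D, B, E are collinear ∩ ED · FC = 24820/577]
2. E_y = -13634/1731  [D, B, E are collinear ∩ ED · FC = 24820/577]
   → E = (-12751/1731, -13634/1731)
3. G_x = -13/3  [GD · FB = 820/3 ∩ GE ⟂ DB]
4. G_y = -32/3  [GD · FB = 820/3 ∩ GE ⟂ DB]
   → G = (-13/3, -32/3)

E = (-12751/1731, -13634/1731)
G = (-13/3, -32/3)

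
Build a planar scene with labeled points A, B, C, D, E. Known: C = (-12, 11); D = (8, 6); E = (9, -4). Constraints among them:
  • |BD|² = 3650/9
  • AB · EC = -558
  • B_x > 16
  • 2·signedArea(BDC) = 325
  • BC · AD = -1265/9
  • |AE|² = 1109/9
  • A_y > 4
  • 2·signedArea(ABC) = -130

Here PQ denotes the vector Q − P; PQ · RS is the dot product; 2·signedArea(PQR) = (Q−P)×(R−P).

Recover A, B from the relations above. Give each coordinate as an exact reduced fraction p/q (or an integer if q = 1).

A = (5/3, 13/3)
B = (49/3, -37/3)

1. B_x = 49/3  [line -5·x + -20·y + -165 = 0 ∩ |BD|² = 3650/9]
2. B_y = -37/3  [line -5·x + -20·y + -165 = 0 ∩ |BD|² = 3650/9]
   → B = (49/3, -37/3)
3. A_x = 5/3  [2·signedArea(ABC) = -130 ∩ BC · AD = -1265/9]
4. A_y = 13/3  [2·signedArea(ABC) = -130 ∩ BC · AD = -1265/9]
   → A = (5/3, 13/3)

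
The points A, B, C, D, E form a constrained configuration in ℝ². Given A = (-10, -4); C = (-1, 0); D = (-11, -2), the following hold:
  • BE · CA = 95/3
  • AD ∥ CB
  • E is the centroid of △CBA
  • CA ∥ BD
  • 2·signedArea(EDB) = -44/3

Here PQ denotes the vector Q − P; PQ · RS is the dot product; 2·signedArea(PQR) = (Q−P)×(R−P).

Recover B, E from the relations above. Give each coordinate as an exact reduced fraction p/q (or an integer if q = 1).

1. B_x = -2  [CA ∥ BD ∩ AD ∥ CB]
2. B_y = 2  [CA ∥ BD ∩ AD ∥ CB]
   → B = (-2, 2)
3. E_x = -13/3  [E is the centroid of △CBA]
4. E_y = -2/3  [E is the centroid of △CBA]
   → E = (-13/3, -2/3)

B = (-2, 2)
E = (-13/3, -2/3)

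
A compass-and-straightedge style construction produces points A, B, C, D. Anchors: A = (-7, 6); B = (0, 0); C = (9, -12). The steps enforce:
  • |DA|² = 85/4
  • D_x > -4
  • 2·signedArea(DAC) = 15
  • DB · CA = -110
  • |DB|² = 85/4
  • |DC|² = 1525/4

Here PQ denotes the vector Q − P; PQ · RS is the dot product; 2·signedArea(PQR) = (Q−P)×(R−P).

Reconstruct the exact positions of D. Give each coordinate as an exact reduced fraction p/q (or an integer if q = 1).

D = (-7/2, 3)

1. D_x = -7/2  [2·signedArea(DAC) = 15 ∩ DB · CA = -110]
2. D_y = 3  [2·signedArea(DAC) = 15 ∩ DB · CA = -110]
   → D = (-7/2, 3)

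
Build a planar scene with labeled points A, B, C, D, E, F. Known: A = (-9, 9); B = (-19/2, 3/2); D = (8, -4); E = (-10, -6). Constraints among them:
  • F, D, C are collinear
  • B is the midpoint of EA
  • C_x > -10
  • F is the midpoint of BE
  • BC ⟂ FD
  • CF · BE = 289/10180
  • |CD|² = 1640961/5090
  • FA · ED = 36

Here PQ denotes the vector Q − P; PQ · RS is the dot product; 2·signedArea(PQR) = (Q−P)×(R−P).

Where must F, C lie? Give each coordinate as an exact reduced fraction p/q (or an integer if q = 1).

C = (-50231/5090, -11393/5090)
F = (-39/4, -9/4)

1. F_x = -39/4  [F is the midpoint of BE]
2. F_y = -9/4  [F is the midpoint of BE]
   → F = (-39/4, -9/4)
3. C_x = -50231/5090  [F, D, C are collinear ∩ BC ⟂ FD]
4. C_y = -11393/5090  [F, D, C are collinear ∩ BC ⟂ FD]
   → C = (-50231/5090, -11393/5090)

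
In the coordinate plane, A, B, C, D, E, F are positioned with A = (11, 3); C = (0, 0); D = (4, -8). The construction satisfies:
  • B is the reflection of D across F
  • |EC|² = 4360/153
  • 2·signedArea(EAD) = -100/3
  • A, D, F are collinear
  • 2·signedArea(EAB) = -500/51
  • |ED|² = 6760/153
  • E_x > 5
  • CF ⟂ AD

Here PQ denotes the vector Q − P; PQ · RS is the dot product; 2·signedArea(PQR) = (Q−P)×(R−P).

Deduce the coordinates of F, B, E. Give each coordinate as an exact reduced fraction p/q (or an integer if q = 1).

B = (152/17, -4/17)
E = (262/51, -74/51)
F = (110/17, -70/17)

1. F_x = 110/17  [A, D, F are collinear ∩ CF ⟂ AD]
2. F_y = -70/17  [A, D, F are collinear ∩ CF ⟂ AD]
   → F = (110/17, -70/17)
3. B_x = 152/17  [B is the reflection of D across F]
4. B_y = -4/17  [B is the reflection of D across F]
   → B = (152/17, -4/17)
5. E_x = 262/51  [line 55/17·x + -35/17·y + -1000/51 = 0 ∩ |ED|² = 6760/153]
6. E_y = -74/51  [line 55/17·x + -35/17·y + -1000/51 = 0 ∩ |ED|² = 6760/153]
   → E = (262/51, -74/51)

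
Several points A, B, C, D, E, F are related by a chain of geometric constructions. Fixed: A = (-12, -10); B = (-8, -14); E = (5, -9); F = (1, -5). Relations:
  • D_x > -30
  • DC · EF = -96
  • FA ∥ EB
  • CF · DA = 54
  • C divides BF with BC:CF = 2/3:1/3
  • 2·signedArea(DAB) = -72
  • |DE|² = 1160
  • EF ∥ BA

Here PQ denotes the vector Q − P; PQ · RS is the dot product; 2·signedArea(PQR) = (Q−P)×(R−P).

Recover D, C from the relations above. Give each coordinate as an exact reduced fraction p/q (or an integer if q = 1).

C = (-2, -8)
D = (-29, -11)

1. C_x = -2  [C divides BF with BC:CF = 2/3:1/3]
2. C_y = -8  [C divides BF with BC:CF = 2/3:1/3]
   → C = (-2, -8)
3. D_x = -29  [DC · EF = -96 ∩ 2·signedArea(DAB) = -72]
4. D_y = -11  [DC · EF = -96 ∩ 2·signedArea(DAB) = -72]
   → D = (-29, -11)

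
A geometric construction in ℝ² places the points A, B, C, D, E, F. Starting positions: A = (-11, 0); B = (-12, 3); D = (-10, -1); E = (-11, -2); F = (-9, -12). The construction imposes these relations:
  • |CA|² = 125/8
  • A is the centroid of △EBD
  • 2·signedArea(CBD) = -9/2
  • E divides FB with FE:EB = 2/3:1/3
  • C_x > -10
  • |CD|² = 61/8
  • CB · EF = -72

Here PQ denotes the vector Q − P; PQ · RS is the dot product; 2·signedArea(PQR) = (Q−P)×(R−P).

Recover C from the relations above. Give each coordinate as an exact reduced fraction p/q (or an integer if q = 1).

1. C_x = -39/4  [2·signedArea(CBD) = -9/2 ∩ CB · EF = -72]
2. C_y = -15/4  [2·signedArea(CBD) = -9/2 ∩ CB · EF = -72]
   → C = (-39/4, -15/4)

C = (-39/4, -15/4)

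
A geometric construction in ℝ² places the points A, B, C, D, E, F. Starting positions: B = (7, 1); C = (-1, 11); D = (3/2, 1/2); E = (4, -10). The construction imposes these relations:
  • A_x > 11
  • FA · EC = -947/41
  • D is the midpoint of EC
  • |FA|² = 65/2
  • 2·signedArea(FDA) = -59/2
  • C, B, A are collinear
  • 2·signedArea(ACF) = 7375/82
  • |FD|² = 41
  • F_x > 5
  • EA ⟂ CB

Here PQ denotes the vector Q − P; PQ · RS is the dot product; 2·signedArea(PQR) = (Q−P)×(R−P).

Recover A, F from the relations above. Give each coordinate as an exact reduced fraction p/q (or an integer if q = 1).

A = (459/41, -174/41)
F = (11/2, -9/2)

1. A_x = 459/41  [C, B, A are collinear ∩ EA ⟂ CB]
2. A_y = -174/41  [C, B, A are collinear ∩ EA ⟂ CB]
   → A = (459/41, -174/41)
3. F_x = 11/2  [2·signedArea(FDA) = -59/2 ∩ 2·signedArea(ACF) = 7375/82]
4. F_y = -9/2  [2·signedArea(FDA) = -59/2 ∩ 2·signedArea(ACF) = 7375/82]
   → F = (11/2, -9/2)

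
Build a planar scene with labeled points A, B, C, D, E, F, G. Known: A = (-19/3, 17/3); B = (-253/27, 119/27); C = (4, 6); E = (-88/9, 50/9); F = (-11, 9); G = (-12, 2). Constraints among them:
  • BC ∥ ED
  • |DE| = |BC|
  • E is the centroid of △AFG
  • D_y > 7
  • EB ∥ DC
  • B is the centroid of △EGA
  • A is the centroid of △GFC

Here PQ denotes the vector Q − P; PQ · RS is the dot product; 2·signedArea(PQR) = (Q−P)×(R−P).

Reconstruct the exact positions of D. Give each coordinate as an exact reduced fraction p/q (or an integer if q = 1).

D = (97/27, 193/27)

1. D_x = 97/27  [EB ∥ DC ∩ BC ∥ ED]
2. D_y = 193/27  [EB ∥ DC ∩ BC ∥ ED]
   → D = (97/27, 193/27)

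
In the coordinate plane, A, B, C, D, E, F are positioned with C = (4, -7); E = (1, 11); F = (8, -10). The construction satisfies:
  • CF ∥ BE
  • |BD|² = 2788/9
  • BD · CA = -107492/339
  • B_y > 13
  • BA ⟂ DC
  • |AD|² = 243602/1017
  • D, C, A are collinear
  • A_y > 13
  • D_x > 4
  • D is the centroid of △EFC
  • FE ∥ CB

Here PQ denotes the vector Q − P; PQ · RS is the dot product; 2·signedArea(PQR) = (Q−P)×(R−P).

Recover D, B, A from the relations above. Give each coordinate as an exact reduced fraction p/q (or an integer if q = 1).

A = (606/113, 1519/113)
B = (-3, 14)
D = (13/3, -2)

1. D_x = 13/3  [D is the centroid of △EFC]
2. D_y = -2  [D is the centroid of △EFC]
   → D = (13/3, -2)
3. B_x = -3  [CF ∥ BE ∩ FE ∥ CB]
4. B_y = 14  [CF ∥ BE ∩ FE ∥ CB]
   → B = (-3, 14)
5. A_x = 606/113  [D, C, A are collinear ∩ BA ⟂ DC]
6. A_y = 1519/113  [D, C, A are collinear ∩ BA ⟂ DC]
   → A = (606/113, 1519/113)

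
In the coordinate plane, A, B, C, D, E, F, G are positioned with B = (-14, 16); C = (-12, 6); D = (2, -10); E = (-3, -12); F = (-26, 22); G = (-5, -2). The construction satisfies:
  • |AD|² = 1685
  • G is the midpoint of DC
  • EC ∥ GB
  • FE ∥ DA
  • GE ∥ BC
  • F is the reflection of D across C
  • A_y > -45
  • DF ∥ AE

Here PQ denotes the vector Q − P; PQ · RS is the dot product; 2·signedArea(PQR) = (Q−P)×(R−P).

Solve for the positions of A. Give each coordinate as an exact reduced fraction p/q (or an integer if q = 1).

A = (25, -44)

1. A_x = 25  [DF ∥ AE ∩ FE ∥ DA]
2. A_y = -44  [DF ∥ AE ∩ FE ∥ DA]
   → A = (25, -44)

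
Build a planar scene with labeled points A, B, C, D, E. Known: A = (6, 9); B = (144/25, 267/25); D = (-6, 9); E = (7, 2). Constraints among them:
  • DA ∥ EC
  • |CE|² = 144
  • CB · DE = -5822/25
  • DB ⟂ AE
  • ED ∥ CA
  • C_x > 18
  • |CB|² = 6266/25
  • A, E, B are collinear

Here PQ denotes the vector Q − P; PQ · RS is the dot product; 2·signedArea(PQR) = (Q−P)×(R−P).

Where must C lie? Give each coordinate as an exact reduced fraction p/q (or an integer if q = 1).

C = (19, 2)

1. C_x = 19  [ED ∥ CA ∩ DA ∥ EC]
2. C_y = 2  [ED ∥ CA ∩ DA ∥ EC]
   → C = (19, 2)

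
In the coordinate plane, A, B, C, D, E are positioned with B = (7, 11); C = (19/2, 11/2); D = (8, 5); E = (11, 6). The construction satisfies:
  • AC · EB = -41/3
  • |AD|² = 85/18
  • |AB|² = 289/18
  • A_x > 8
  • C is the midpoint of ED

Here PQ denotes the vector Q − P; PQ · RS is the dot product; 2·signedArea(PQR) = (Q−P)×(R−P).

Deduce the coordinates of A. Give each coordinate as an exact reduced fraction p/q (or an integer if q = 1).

A = (49/6, 43/6)

1. A_x = 49/6  [line 4·x + -5·y + 19/6 = 0 ∩ |AD|² = 85/18]
2. A_y = 43/6  [line 4·x + -5·y + 19/6 = 0 ∩ |AD|² = 85/18]
   → A = (49/6, 43/6)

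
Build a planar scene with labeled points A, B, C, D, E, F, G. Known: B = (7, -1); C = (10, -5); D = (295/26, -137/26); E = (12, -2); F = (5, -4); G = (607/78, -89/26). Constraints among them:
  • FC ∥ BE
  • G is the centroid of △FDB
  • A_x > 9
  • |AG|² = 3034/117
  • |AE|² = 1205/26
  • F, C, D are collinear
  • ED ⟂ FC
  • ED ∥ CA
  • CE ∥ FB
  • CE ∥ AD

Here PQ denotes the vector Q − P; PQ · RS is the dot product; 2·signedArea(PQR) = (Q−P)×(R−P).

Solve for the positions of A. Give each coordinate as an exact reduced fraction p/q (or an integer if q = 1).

1. A_x = 243/26  [CE ∥ AD ∩ ED ∥ CA]
2. A_y = -215/26  [CE ∥ AD ∩ ED ∥ CA]
   → A = (243/26, -215/26)

A = (243/26, -215/26)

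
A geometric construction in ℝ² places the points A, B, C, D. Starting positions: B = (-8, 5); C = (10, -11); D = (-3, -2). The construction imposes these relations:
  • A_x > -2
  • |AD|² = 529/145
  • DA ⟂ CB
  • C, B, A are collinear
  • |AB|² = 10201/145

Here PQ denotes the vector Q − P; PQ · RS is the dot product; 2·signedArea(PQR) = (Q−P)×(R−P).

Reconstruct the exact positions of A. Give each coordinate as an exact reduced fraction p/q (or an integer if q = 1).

A = (-251/145, -83/145)

1. A_x = -251/145  [C, B, A are collinear ∩ DA ⟂ CB]
2. A_y = -83/145  [C, B, A are collinear ∩ DA ⟂ CB]
   → A = (-251/145, -83/145)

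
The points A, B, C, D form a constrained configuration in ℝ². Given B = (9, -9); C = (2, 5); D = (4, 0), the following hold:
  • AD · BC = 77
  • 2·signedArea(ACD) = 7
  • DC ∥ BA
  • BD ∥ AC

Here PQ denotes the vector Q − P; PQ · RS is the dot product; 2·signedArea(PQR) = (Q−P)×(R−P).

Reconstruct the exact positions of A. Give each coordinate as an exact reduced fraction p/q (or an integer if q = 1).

A = (7, -4)

1. A_x = 7  [BD ∥ AC ∩ DC ∥ BA]
2. A_y = -4  [BD ∥ AC ∩ DC ∥ BA]
   → A = (7, -4)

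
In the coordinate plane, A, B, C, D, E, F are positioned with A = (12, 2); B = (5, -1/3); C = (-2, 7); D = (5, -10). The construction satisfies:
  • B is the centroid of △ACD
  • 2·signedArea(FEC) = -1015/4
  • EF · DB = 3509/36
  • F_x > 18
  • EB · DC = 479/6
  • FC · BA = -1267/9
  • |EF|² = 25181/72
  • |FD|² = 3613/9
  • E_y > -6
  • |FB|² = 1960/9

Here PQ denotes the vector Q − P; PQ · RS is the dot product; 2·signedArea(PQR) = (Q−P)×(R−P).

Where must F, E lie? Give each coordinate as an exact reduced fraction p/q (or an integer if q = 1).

1. F_x = 19  [line -7·x + -7/3·y + 1288/9 = 0 ∩ |FB|² = 1960/9]
2. F_y = 13/3  [line -7·x + -7/3·y + 1288/9 = 0 ∩ |FB|² = 1960/9]
   → F = (19, 13/3)
3. E_x = 13/4  [2·signedArea(FEC) = -1015/4 ∩ EB · DC = 479/6]
4. E_y = -23/4  [2·signedArea(FEC) = -1015/4 ∩ EB · DC = 479/6]
   → E = (13/4, -23/4)

E = (13/4, -23/4)
F = (19, 13/3)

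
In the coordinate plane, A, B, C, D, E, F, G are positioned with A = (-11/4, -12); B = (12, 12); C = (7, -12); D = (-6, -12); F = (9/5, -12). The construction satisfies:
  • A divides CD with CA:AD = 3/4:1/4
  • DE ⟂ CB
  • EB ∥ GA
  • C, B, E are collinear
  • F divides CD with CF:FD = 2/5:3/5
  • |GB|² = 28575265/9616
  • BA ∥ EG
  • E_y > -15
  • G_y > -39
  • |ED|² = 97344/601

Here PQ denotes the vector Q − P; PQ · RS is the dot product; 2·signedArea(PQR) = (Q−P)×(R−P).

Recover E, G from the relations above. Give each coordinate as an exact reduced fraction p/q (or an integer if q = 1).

1. E_x = 3882/601  [C, B, E are collinear ∩ DE ⟂ CB]
2. E_y = -8772/601  [C, B, E are collinear ∩ DE ⟂ CB]
   → E = (3882/601, -8772/601)
3. G_x = -19931/2404  [EB ∥ GA ∩ BA ∥ EG]
4. G_y = -23196/601  [EB ∥ GA ∩ BA ∥ EG]
   → G = (-19931/2404, -23196/601)

E = (3882/601, -8772/601)
G = (-19931/2404, -23196/601)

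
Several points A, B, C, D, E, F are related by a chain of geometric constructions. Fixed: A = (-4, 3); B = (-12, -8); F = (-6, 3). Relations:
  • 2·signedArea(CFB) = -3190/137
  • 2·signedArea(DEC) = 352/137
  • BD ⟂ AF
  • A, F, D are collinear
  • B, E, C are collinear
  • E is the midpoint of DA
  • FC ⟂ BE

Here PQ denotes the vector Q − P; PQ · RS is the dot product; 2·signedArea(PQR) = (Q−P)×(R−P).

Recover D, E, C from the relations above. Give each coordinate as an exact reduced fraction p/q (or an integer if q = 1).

1. D_x = -12  [A, F, D are collinear ∩ BD ⟂ AF]
2. D_y = 3  [A, F, D are collinear ∩ BD ⟂ AF]
   → D = (-12, 3)
3. E_x = -8  [E is the midpoint of DA]
4. E_y = 3  [E is the midpoint of DA]
   → E = (-8, 3)
5. C_x = -1064/137  [B, E, C are collinear ∩ FC ⟂ BE]
6. C_y = 499/137  [B, E, C are collinear ∩ FC ⟂ BE]
   → C = (-1064/137, 499/137)

C = (-1064/137, 499/137)
D = (-12, 3)
E = (-8, 3)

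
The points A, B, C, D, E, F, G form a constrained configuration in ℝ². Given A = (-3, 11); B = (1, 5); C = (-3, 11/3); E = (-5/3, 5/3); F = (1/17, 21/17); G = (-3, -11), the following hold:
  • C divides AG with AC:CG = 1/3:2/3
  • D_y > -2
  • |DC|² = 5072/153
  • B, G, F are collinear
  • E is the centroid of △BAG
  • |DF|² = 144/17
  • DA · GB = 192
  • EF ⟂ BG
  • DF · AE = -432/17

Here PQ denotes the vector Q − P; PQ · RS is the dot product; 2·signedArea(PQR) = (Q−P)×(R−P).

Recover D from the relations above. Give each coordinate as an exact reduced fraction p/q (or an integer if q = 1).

1. D_x = -11/17  [DF · AE = -432/17 ∩ DA · GB = 192]
2. D_y = -27/17  [DF · AE = -432/17 ∩ DA · GB = 192]
   → D = (-11/17, -27/17)

D = (-11/17, -27/17)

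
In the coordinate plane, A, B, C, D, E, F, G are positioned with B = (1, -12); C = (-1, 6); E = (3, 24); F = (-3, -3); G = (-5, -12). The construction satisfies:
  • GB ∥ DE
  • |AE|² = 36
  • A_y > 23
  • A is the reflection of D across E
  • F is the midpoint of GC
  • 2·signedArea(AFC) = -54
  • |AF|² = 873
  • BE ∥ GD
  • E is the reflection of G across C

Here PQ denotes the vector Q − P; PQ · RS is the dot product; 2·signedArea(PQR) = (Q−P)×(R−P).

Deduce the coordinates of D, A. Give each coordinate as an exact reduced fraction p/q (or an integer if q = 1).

1. D_x = -3  [GB ∥ DE ∩ BE ∥ GD]
2. D_y = 24  [GB ∥ DE ∩ BE ∥ GD]
   → D = (-3, 24)
3. A_x = 9  [A is the reflection of D across E]
4. A_y = 24  [A is the reflection of D across E]
   → A = (9, 24)

A = (9, 24)
D = (-3, 24)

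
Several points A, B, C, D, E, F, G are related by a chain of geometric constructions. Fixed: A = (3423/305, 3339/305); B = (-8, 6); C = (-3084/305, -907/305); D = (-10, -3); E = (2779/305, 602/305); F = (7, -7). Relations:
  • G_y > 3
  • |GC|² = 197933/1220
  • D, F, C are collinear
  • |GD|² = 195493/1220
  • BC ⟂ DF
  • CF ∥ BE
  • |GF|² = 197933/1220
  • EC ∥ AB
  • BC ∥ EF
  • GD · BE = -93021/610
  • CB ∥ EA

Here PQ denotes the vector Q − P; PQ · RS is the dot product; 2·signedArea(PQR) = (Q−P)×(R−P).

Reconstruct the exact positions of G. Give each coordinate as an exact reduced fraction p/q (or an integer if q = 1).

1. G_x = 339/610  [line -5219/305·x + 1228/305·y + -3991/610 = 0 ∩ |GC|² = 197933/1220]
2. G_y = 1216/305  [line -5219/305·x + 1228/305·y + -3991/610 = 0 ∩ |GC|² = 197933/1220]
   → G = (339/610, 1216/305)

G = (339/610, 1216/305)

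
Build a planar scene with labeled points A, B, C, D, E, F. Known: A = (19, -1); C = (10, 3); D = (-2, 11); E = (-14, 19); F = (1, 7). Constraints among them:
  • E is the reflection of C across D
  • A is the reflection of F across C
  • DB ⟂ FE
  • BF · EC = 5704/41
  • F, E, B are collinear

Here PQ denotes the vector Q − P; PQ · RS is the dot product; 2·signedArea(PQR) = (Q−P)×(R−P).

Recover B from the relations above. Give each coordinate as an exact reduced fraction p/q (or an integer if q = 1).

B = (-114/41, 411/41)

1. B_x = -114/41  [F, E, B are collinear ∩ DB ⟂ FE]
2. B_y = 411/41  [F, E, B are collinear ∩ DB ⟂ FE]
   → B = (-114/41, 411/41)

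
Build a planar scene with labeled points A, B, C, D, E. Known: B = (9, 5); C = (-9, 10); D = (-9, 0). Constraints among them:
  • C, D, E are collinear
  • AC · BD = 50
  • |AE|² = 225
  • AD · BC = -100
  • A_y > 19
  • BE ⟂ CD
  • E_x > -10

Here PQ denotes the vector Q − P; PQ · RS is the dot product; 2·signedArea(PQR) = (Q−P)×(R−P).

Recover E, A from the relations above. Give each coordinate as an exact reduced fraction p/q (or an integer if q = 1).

1. E_x = -9  [C, D, E are collinear ∩ BE ⟂ CD]
2. E_y = 5  [C, D, E are collinear ∩ BE ⟂ CD]
   → E = (-9, 5)
3. A_x = -9  [AC · BD = 50 ∩ AD · BC = -100]
4. A_y = 20  [AC · BD = 50 ∩ AD · BC = -100]
   → A = (-9, 20)

A = (-9, 20)
E = (-9, 5)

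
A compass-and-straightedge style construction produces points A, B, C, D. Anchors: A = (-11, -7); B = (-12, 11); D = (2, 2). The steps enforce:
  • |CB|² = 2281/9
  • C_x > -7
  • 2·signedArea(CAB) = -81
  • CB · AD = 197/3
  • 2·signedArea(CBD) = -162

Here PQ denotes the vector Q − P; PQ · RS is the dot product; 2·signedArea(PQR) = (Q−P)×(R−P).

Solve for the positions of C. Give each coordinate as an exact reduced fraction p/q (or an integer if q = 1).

1. C_x = -20/3  [CB · AD = 197/3 ∩ 2·signedArea(CAB) = -81]
2. C_y = -4  [CB · AD = 197/3 ∩ 2·signedArea(CAB) = -81]
   → C = (-20/3, -4)

C = (-20/3, -4)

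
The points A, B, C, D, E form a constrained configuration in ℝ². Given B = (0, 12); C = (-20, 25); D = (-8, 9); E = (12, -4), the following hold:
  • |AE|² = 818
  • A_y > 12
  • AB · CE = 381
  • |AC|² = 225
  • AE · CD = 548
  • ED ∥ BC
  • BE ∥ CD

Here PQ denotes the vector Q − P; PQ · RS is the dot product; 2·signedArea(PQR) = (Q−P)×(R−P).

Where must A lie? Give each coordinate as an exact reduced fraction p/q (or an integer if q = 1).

1. A_x = -11  [AE · CD = 548 ∩ AB · CE = 381]
2. A_y = 13  [AE · CD = 548 ∩ AB · CE = 381]
   → A = (-11, 13)

A = (-11, 13)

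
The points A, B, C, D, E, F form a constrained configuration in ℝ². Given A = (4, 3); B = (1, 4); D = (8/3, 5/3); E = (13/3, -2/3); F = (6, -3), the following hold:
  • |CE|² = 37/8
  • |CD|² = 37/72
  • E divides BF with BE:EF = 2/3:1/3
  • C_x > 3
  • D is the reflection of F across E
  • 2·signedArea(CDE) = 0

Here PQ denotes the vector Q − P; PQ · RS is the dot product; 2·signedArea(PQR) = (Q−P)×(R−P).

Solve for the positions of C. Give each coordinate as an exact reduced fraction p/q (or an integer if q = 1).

1. C_x = 37/12  [line 7/3·x + 5/3·y + -9 = 0 ∩ |CD|² = 37/72]
2. C_y = 13/12  [line 7/3·x + 5/3·y + -9 = 0 ∩ |CD|² = 37/72]
   → C = (37/12, 13/12)

C = (37/12, 13/12)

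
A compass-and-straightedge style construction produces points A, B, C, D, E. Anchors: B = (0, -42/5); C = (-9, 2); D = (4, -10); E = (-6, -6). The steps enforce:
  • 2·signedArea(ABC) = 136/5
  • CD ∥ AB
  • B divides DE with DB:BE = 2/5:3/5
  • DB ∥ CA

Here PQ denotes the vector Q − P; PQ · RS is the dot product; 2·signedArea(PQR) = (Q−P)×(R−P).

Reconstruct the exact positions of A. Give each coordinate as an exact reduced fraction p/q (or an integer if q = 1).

A = (-13, 18/5)

1. A_x = -13  [CD ∥ AB ∩ DB ∥ CA]
2. A_y = 18/5  [CD ∥ AB ∩ DB ∥ CA]
   → A = (-13, 18/5)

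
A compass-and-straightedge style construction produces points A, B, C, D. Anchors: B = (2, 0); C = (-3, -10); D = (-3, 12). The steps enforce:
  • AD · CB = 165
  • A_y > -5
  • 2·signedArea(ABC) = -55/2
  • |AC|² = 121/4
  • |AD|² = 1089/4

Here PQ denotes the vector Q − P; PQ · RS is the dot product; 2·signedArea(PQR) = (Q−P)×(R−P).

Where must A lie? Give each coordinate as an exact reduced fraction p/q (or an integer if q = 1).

1. A_x = -3  [AD · CB = 165 ∩ 2·signedArea(ABC) = -55/2]
2. A_y = -9/2  [AD · CB = 165 ∩ 2·signedArea(ABC) = -55/2]
   → A = (-3, -9/2)

A = (-3, -9/2)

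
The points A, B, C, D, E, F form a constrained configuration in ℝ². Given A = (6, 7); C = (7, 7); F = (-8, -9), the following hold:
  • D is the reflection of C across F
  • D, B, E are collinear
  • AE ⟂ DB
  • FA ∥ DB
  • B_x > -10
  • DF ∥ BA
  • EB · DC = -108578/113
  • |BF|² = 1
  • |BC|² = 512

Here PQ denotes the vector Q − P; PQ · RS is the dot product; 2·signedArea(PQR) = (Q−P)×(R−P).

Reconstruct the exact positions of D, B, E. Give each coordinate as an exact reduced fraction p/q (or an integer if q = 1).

B = (-9, -9)
D = (-23, -25)
E = (614/113, 847/113)

1. D_x = -23  [D is the reflection of C across F]
2. D_y = -25  [D is the reflection of C across F]
   → D = (-23, -25)
3. B_x = -9  [DF ∥ BA ∩ FA ∥ DB]
4. B_y = -9  [DF ∥ BA ∩ FA ∥ DB]
   → B = (-9, -9)
5. E_x = 614/113  [D, B, E are collinear ∩ AE ⟂ DB]
6. E_y = 847/113  [D, B, E are collinear ∩ AE ⟂ DB]
   → E = (614/113, 847/113)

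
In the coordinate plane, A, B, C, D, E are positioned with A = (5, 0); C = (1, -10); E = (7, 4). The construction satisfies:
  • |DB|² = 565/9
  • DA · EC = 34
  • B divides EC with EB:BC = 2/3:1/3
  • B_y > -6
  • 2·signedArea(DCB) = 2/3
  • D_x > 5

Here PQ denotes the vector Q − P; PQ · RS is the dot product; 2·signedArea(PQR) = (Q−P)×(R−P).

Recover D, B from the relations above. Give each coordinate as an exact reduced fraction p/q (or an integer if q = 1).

1. B_x = 3  [B divides EC with EB:BC = 2/3:1/3]
2. B_y = -16/3  [B divides EC with EB:BC = 2/3:1/3]
   → B = (3, -16/3)
3. D_x = 6  [DA · EC = 34 ∩ 2·signedArea(DCB) = 2/3]
4. D_y = 2  [DA · EC = 34 ∩ 2·signedArea(DCB) = 2/3]
   → D = (6, 2)

B = (3, -16/3)
D = (6, 2)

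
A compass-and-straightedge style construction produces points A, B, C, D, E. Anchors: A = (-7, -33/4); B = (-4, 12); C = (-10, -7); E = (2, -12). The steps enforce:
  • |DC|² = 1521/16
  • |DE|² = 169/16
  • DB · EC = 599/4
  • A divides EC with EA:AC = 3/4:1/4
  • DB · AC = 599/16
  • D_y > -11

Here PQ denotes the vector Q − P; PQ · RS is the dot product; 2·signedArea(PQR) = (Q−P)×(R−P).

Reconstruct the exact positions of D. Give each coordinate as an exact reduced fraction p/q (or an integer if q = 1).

D = (-1, -43/4)

1. D_x = -1  [line 12·x + -5·y + -167/4 = 0 ∩ |DC|² = 1521/16]
2. D_y = -43/4  [line 12·x + -5·y + -167/4 = 0 ∩ |DC|² = 1521/16]
   → D = (-1, -43/4)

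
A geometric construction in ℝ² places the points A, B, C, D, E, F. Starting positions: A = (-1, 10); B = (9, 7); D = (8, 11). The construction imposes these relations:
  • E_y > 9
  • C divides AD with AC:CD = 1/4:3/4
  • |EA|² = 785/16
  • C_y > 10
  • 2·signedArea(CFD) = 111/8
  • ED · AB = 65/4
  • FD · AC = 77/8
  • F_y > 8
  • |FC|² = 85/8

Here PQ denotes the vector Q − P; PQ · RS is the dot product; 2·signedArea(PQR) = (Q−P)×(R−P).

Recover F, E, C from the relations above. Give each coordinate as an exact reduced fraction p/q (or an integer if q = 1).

1. E_x = 6  [line -10·x + 3·y + 123/4 = 0 ∩ |EA|² = 785/16]
2. E_y = 39/4  [line -10·x + 3·y + 123/4 = 0 ∩ |EA|² = 785/16]
   → E = (6, 39/4)
3. C_x = 5/4  [C divides AD with AC:CD = 1/4:3/4]
4. C_y = 41/4  [C divides AD with AC:CD = 1/4:3/4]
   → C = (5/4, 41/4)
5. F_x = 4  [FD · AC = 77/8 ∩ 2·signedArea(CFD) = 111/8]
6. F_y = 17/2  [FD · AC = 77/8 ∩ 2·signedArea(CFD) = 111/8]
   → F = (4, 17/2)

C = (5/4, 41/4)
E = (6, 39/4)
F = (4, 17/2)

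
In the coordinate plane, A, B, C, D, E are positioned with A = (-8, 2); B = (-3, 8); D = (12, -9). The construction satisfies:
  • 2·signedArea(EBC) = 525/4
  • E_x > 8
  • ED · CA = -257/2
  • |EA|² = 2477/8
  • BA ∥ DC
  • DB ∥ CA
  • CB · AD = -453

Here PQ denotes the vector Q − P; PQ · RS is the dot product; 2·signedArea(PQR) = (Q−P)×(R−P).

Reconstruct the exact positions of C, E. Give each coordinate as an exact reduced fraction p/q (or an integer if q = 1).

C = (7, -15)
E = (33/4, -19/4)

1. C_x = 7  [DB ∥ CA ∩ BA ∥ DC]
2. C_y = -15  [DB ∥ CA ∩ BA ∥ DC]
   → C = (7, -15)
3. E_x = 33/4  [2·signedArea(EBC) = 525/4 ∩ ED · CA = -257/2]
4. E_y = -19/4  [2·signedArea(EBC) = 525/4 ∩ ED · CA = -257/2]
   → E = (33/4, -19/4)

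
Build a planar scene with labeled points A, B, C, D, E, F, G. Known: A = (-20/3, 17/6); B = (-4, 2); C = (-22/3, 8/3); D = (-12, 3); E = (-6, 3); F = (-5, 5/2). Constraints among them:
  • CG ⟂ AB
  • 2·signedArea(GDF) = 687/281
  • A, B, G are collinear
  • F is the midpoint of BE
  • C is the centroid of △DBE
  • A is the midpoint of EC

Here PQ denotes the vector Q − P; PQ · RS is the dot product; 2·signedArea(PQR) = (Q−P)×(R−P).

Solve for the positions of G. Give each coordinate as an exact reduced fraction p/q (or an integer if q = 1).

G = (-6092/843, 2536/843)

1. G_x = -6092/843  [A, B, G are collinear ∩ CG ⟂ AB]
2. G_y = 2536/843  [A, B, G are collinear ∩ CG ⟂ AB]
   → G = (-6092/843, 2536/843)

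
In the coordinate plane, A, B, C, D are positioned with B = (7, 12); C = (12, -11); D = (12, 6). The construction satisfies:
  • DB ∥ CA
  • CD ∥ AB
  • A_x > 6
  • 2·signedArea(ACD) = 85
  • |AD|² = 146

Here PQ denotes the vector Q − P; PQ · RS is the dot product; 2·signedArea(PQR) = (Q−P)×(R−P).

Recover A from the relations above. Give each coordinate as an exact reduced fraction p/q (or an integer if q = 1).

1. A_x = 7  [CD ∥ AB ∩ DB ∥ CA]
2. A_y = -5  [CD ∥ AB ∩ DB ∥ CA]
   → A = (7, -5)

A = (7, -5)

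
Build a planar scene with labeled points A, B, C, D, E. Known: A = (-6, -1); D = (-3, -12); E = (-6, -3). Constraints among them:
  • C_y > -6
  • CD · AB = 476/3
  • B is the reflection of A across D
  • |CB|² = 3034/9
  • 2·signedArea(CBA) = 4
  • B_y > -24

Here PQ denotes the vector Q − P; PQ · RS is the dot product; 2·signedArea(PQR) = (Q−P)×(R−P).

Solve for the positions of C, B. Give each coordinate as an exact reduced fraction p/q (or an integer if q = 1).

B = (0, -23)
C = (-5, -16/3)

1. B_x = 0  [B is the reflection of A across D]
2. B_y = -23  [B is the reflection of A across D]
   → B = (0, -23)
3. C_x = -5  [2·signedArea(CBA) = 4 ∩ CD · AB = 476/3]
4. C_y = -16/3  [2·signedArea(CBA) = 4 ∩ CD · AB = 476/3]
   → C = (-5, -16/3)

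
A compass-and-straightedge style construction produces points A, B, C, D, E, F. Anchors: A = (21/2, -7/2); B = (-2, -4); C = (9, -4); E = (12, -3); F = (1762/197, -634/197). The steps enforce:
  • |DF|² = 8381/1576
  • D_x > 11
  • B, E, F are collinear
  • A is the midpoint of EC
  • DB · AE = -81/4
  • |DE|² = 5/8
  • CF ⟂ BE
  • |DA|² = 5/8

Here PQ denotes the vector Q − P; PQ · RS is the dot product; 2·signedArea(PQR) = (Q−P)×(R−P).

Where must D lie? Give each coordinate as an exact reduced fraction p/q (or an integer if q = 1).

D = (45/4, -13/4)

1. D_x = 45/4  [line -3/2·x + -1/2·y + 61/4 = 0 ∩ |DE|² = 5/8]
2. D_y = -13/4  [line -3/2·x + -1/2·y + 61/4 = 0 ∩ |DE|² = 5/8]
   → D = (45/4, -13/4)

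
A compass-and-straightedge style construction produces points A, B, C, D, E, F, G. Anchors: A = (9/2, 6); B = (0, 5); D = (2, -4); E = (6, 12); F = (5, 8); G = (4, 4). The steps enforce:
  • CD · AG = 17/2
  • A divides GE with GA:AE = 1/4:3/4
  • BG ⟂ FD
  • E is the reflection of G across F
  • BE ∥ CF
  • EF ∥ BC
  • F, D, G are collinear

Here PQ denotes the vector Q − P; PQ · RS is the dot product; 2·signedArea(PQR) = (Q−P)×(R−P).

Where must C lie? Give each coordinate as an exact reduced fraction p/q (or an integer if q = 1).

C = (-1, 1)

1. C_x = -1  [BE ∥ CF ∩ EF ∥ BC]
2. C_y = 1  [BE ∥ CF ∩ EF ∥ BC]
   → C = (-1, 1)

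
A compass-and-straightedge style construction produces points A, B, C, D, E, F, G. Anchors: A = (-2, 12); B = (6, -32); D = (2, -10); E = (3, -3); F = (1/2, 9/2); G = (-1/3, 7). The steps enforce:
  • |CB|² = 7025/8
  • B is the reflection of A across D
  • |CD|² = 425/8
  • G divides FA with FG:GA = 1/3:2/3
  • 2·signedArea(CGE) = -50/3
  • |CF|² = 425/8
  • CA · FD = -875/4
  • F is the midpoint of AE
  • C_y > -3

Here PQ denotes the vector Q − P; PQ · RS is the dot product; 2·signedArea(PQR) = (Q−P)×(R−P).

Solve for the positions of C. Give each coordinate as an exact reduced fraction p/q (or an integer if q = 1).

1. C_x = 5/4  [2·signedArea(CGE) = -50/3 ∩ CA · FD = -875/4]
2. C_y = -11/4  [2·signedArea(CGE) = -50/3 ∩ CA · FD = -875/4]
   → C = (5/4, -11/4)

C = (5/4, -11/4)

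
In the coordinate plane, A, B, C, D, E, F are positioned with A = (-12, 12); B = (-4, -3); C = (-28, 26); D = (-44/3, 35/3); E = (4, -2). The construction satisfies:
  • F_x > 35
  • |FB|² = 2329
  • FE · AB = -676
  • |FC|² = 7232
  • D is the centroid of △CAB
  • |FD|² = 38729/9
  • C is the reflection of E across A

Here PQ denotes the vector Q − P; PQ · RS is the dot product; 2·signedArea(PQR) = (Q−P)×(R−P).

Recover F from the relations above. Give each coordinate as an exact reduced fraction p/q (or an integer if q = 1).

F = (36, -30)

1. F_x = 36  [line -8·x + 15·y + 738 = 0 ∩ |FD|² = 38729/9]
2. F_y = -30  [line -8·x + 15·y + 738 = 0 ∩ |FD|² = 38729/9]
   → F = (36, -30)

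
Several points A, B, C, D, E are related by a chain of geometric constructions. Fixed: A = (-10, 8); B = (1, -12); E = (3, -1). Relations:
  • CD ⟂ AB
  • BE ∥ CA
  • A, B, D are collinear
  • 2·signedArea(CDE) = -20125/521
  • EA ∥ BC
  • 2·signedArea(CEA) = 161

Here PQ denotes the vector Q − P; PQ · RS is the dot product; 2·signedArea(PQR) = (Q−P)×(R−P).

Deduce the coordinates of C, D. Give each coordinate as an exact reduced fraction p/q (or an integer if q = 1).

C = (-12, -3)
D = (-3032/521, 208/521)

1. C_x = -12  [BE ∥ CA ∩ EA ∥ BC]
2. C_y = -3  [BE ∥ CA ∩ EA ∥ BC]
   → C = (-12, -3)
3. D_x = -3032/521  [A, B, D are collinear ∩ CD ⟂ AB]
4. D_y = 208/521  [A, B, D are collinear ∩ CD ⟂ AB]
   → D = (-3032/521, 208/521)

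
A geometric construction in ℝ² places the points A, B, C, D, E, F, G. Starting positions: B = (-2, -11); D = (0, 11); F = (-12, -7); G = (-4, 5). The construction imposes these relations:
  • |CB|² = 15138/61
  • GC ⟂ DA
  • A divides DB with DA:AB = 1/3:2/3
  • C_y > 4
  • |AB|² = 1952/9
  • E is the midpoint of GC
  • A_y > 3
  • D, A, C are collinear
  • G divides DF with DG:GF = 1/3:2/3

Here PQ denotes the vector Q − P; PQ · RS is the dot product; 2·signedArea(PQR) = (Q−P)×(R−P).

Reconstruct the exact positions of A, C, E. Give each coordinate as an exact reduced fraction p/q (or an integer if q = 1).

1. A_x = -2/3  [A divides DB with DA:AB = 1/3:2/3]
2. A_y = 11/3  [A divides DB with DA:AB = 1/3:2/3]
   → A = (-2/3, 11/3)
3. C_x = -35/61  [D, A, C are collinear ∩ GC ⟂ DA]
4. C_y = 286/61  [D, A, C are collinear ∩ GC ⟂ DA]
   → C = (-35/61, 286/61)
5. E_x = -279/122  [E is the midpoint of GC]
6. E_y = 591/122  [E is the midpoint of GC]
   → E = (-279/122, 591/122)

A = (-2/3, 11/3)
C = (-35/61, 286/61)
E = (-279/122, 591/122)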